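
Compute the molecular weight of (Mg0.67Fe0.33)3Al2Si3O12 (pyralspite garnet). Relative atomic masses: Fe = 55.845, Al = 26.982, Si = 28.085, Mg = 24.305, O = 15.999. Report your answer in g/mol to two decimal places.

434.35 g/mol

The formula mass is the sum 2.01·24.305 + 0.99·55.845 + 2·26.982 + 3·28.085 + 12·15.999.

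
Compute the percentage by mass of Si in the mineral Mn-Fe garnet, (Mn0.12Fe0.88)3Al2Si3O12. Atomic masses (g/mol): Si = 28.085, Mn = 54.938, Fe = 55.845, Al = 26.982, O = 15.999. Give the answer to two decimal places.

16.94 mass %

Molar mass of (Mn0.12Fe0.88)3Al2Si3O12: 0.36×54.938 + 2.64×55.845 + 2×26.982 + 3×28.085 + 12×15.999 = 497.415 g/mol.
Mass of Si per formula unit: 3 × 28.085 = 84.255 g.
Weight fraction Si = 84.255 / 497.415 = 0.1694.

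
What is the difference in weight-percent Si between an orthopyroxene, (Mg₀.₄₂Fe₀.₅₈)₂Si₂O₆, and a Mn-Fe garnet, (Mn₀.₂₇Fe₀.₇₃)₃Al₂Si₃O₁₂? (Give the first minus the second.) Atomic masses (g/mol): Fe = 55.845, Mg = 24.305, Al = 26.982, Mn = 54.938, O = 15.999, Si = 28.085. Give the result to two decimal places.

Si in (Mg₀.₄₂Fe₀.₅₈)₂Si₂O₆: molar mass 237.360 g/mol; 2×28.085 = 56.170 g → 23.66 wt%.
Si in (Mn₀.₂₇Fe₀.₇₃)₃Al₂Si₃O₁₂: molar mass 497.007 g/mol; 3×28.085 = 84.255 g → 16.95 wt%.
Difference = 23.66 − 16.95 = 6.71 percentage points.

6.71 percentage points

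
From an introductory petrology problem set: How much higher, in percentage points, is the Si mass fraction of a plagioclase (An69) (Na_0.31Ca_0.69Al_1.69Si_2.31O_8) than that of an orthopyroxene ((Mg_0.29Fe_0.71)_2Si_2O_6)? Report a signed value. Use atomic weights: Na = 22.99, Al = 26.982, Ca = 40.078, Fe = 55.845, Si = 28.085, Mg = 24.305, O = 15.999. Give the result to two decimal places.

0.87 percentage points

First mineral: 64.876 g Si in 273.249 g formula = 23.74 wt% Si.
Second mineral: 56.170 g Si in 245.561 g formula = 22.87 wt% Si.
23.74% − 22.87% gives a difference of 0.87 percentage points.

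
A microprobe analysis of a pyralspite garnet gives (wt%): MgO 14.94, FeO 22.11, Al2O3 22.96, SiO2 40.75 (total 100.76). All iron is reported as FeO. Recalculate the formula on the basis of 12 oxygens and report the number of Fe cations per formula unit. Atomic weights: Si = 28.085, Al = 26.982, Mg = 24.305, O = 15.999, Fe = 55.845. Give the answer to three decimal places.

14.94 wt% MgO ÷ 40.304 g/mol = 0.37068 mol, giving 0.37068 Mg and 0.37068 O.
22.11 wt% FeO ÷ 71.844 g/mol = 0.30775 mol, giving 0.30775 Fe and 0.30775 O.
22.96 wt% Al2O3 ÷ 101.961 g/mol = 0.22518 mol, giving 0.45036 Al and 0.67554 O.
40.75 wt% SiO2 ÷ 60.083 g/mol = 0.67823 mol, giving 0.67823 Si and 1.35646 O.
Oxygen sums to 2.71043; scaling by 12/2.71043 = 4.42734 puts the formula on 12 O.
Fe: 0.30775 × 4.42734 = 1.363 atoms per formula unit.

1.363 Fe apfu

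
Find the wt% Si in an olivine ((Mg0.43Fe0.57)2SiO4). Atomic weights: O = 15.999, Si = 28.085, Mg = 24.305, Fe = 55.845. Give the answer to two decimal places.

15.90 weight percent

M((Mg0.43Fe0.57)2SiO4) = 176.647 g/mol.
Si contributes 1 × 28.085 = 28.085 g per mole.
28.085/176.647 = 0.1590 → 15.90%.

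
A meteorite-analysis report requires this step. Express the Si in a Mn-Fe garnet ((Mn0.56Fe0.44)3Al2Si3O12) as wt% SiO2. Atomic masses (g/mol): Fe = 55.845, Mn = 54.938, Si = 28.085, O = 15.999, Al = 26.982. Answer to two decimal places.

M((Mn0.56Fe0.44)3Al2Si3O12) = 496.218 g/mol; M(SiO2) = 60.083 g/mol.
Moles SiO2 per formula unit = 3 Si ÷ 1 = 3.0000.
SiO2 fraction = (3.0000 × 60.083) / 496.218 = 180.249/496.218 = 0.3632.

36.32 wt%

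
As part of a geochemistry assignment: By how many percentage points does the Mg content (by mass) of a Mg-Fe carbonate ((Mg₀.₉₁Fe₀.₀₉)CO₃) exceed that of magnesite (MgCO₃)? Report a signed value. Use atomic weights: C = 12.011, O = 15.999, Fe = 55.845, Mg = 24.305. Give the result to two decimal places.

-3.45 percentage points

Mg in (Mg₀.₉₁Fe₀.₀₉)CO₃: molar mass 87.152 g/mol; 0.91×24.305 = 22.118 g → 25.38 wt%.
Mg in MgCO₃: molar mass 84.313 g/mol; 1×24.305 = 24.305 g → 28.83 wt%.
Difference = 25.38 − 28.83 = -3.45 percentage points.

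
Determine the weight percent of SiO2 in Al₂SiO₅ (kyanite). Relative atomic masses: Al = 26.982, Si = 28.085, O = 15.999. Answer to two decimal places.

Formula mass = 162.044 g/mol.
1 Si → 1.0000 mol SiO2 per formula unit; M(SiO2) = 60.083, so SiO2 mass = 60.083 g.
60.083/162.044 × 100 = 37.08 wt%.

37.08 wt%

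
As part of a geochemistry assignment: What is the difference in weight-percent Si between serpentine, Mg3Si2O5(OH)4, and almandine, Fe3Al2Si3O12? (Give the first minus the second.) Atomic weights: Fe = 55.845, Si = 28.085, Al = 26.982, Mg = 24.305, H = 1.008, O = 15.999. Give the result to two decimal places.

3.34 percentage points

Si in Mg3Si2O5(OH)4: molar mass 277.108 g/mol; 2×28.085 = 56.170 g → 20.27 wt%.
Si in Fe3Al2Si3O12: molar mass 497.742 g/mol; 3×28.085 = 84.255 g → 16.93 wt%.
Difference = 20.27 − 16.93 = 3.34 percentage points.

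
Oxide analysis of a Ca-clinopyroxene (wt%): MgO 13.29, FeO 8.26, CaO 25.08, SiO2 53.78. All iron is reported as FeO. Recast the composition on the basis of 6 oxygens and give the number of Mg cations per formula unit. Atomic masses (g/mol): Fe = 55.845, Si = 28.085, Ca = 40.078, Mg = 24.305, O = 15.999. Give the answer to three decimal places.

MgO: 13.29/40.304 = 0.32974 mol → 0.32974 mol Mg, 0.32974 mol O.
FeO: 8.26/71.844 = 0.11497 mol → 0.11497 mol Fe, 0.11497 mol O.
CaO: 25.08/56.077 = 0.44724 mol → 0.44724 mol Ca, 0.44724 mol O.
SiO2: 53.78/60.083 = 0.89510 mol → 0.89510 mol Si, 1.79020 mol O.
Total oxygen = 2.68215 mol. Normalization factor = 6/2.68215 = 2.23701.
Mg per 6 O = 0.32974 × 2.23701 = 0.738.

0.738 Mg apfu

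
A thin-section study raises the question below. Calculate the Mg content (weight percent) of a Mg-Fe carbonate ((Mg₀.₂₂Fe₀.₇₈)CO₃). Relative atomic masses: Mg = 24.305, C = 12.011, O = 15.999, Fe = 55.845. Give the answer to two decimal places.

4.91 weight percent

Molar mass of (Mg₀.₂₂Fe₀.₇₈)CO₃: 0.22*24.305 + 0.78*55.845 + 1*12.011 + 3*15.999 = 108.914 g/mol.
Mass of Mg per formula unit: 0.22 × 24.305 = 5.347 g.
Weight fraction Mg = 5.347 / 108.914 = 0.0491.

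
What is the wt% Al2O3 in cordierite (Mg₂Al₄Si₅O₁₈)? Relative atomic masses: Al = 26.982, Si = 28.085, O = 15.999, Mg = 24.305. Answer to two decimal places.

Molar mass of Mg₂Al₄Si₅O₁₈ = 2·24.305 + 4·26.982 + 5·28.085 + 18·15.999 = 584.945 g/mol.
Each formula unit contains 4 Al, equivalent to 4/2 = 2.0000 mol Al2O3.
M(Al2O3) = 2×26.982 + 3×15.999 = 101.961 g/mol.
Mass of Al2O3 per formula unit = 2.0000 × 101.961 = 203.922 g.
Al2O3 wt% = 203.922 / 584.945 × 100 = 34.86%.

34.86 wt%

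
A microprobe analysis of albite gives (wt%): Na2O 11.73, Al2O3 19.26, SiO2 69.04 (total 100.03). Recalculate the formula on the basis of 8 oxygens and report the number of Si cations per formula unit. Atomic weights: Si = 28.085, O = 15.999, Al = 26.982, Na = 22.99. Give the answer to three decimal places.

Na2O (M=61.979): mol = 0.18926; Na = 0.37852, O = 0.18926.
Al2O3 (M=101.961): mol = 0.18890; Al = 0.37780, O = 0.56670.
SiO2 (M=60.083): mol = 1.14908; Si = 1.14908, O = 2.29816.
ΣO = 3.05412; factor = 8/ΣO = 2.61941.
Si apfu = 1.14908 × 2.61941 = 3.010.

3.010 Si apfu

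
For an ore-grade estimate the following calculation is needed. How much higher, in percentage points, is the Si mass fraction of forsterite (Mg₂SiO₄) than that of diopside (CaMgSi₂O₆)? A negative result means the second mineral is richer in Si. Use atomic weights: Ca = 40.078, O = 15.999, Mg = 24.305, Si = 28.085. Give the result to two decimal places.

M(Mg₂SiO₄) = 140.691 g/mol, so wt% Si = 28.085/140.691 × 100 = 19.96%.
M(CaMgSi₂O₆) = 216.547 g/mol, so wt% Si = 56.170/216.547 × 100 = 25.94%.
19.96 − 25.94 = -5.98 pp.

-5.98 percentage points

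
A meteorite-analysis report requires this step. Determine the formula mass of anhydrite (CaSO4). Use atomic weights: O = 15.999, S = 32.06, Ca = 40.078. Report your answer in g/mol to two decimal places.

136.13 g/mol

The formula mass is the sum 1·40.078 + 1·32.06 + 4·15.999.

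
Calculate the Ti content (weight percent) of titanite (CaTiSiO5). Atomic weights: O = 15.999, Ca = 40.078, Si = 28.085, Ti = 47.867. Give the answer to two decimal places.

24.42 weight percent

Formula mass = 1*40.078 + 1*47.867 + 1*28.085 + 5*15.999 = 196.025 g/mol, of which 47.867 g is Ti.
So Ti makes up 47.867/196.025 = 0.2442 of the mass, i.e. 24.42%.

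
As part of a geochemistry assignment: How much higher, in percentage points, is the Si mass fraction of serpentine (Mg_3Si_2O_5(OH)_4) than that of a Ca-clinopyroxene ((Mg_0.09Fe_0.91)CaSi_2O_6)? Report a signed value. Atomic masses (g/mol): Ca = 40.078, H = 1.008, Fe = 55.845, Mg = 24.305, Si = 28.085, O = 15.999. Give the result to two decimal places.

M(Mg_3Si_2O_5(OH)_4) = 277.108 g/mol, so wt% Si = 56.170/277.108 × 100 = 20.27%.
M((Mg_0.09Fe_0.91)CaSi_2O_6) = 245.248 g/mol, so wt% Si = 56.170/245.248 × 100 = 22.90%.
20.27 − 22.90 = -2.63 pp.

-2.63 percentage points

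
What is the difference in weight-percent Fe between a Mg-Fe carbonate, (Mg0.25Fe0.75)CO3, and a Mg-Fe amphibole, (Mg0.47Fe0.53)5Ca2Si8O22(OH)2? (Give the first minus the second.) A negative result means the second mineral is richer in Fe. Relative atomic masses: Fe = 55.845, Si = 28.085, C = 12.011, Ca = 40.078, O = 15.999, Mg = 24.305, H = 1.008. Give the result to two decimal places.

Fe in (Mg0.25Fe0.75)CO3: molar mass 107.968 g/mol; 0.75×55.845 = 41.884 g → 38.79 wt%.
Fe in (Mg0.47Fe0.53)5Ca2Si8O22(OH)2: molar mass 895.934 g/mol; 2.65×55.845 = 147.989 g → 16.52 wt%.
Difference = 38.79 − 16.52 = 22.27 percentage points.

22.27 percentage points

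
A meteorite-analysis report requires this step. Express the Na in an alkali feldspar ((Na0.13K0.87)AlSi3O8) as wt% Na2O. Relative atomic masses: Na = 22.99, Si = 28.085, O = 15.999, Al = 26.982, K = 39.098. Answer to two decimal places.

1.46 wt%

M((Na0.13K0.87)AlSi3O8) = 276.233 g/mol; M(Na2O) = 61.979 g/mol.
Moles Na2O per formula unit = 0.13 Na ÷ 2 = 0.0650.
Na2O fraction = (0.0650 × 61.979) / 276.233 = 4.029/276.233 = 0.0146.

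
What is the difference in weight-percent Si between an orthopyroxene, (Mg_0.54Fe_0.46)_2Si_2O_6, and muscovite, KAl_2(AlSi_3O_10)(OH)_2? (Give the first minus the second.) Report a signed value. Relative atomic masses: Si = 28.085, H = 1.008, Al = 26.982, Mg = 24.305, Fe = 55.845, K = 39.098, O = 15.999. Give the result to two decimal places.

3.29 percentage points

First mineral: 56.170 g Si in 229.791 g formula = 24.44 wt% Si.
Second mineral: 84.255 g Si in 398.303 g formula = 21.15 wt% Si.
24.44% − 21.15% gives a difference of 3.29 percentage points.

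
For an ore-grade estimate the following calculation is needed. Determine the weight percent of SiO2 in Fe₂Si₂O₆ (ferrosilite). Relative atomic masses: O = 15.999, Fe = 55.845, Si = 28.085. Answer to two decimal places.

45.54 wt%

Molar mass of Fe₂Si₂O₆ = 2*55.845 + 2*28.085 + 6*15.999 = 263.854 g/mol.
Each formula unit contains 2 Si, equivalent to 2/1 = 2.0000 mol SiO2.
M(SiO2) = 1×28.085 + 2×15.999 = 60.083 g/mol.
Mass of SiO2 per formula unit = 2.0000 × 60.083 = 120.166 g.
SiO2 wt% = 120.166 / 263.854 × 100 = 45.54%.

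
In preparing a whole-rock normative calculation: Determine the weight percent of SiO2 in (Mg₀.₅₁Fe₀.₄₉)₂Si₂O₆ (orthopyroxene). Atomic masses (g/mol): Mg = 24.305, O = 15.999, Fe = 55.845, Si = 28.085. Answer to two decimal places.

M((Mg₀.₅₁Fe₀.₄₉)₂Si₂O₆) = 231.683 g/mol; M(SiO2) = 60.083 g/mol.
Moles SiO2 per formula unit = 2 Si ÷ 1 = 2.0000.
SiO2 fraction = (2.0000 × 60.083) / 231.683 = 120.166/231.683 = 0.5187.

51.87 wt%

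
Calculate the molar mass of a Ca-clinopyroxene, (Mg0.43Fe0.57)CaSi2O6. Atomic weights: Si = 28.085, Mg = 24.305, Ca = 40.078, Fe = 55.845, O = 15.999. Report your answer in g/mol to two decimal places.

M = 0.43(24.305) + 0.57(55.845) + 1(40.078) + 2(28.085) + 6(15.999)

234.52 g/mol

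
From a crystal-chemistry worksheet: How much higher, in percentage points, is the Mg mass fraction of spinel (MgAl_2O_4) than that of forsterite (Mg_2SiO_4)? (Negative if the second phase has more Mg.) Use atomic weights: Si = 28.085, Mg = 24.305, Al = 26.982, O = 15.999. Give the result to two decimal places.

-17.47 percentage points

M(MgAl_2O_4) = 142.265 g/mol, so wt% Mg = 24.305/142.265 × 100 = 17.08%.
M(Mg_2SiO_4) = 140.691 g/mol, so wt% Mg = 48.610/140.691 × 100 = 34.55%.
17.08 − 34.55 = -17.47 pp.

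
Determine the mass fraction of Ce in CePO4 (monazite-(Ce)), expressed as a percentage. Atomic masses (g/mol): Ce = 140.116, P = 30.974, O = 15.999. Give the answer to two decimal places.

Formula mass = 1×140.116 + 1×30.974 + 4×15.999 = 235.086 g/mol, of which 140.116 g is Ce.
So Ce makes up 140.116/235.086 = 0.5960 of the mass, i.e. 59.60%.

59.60 mass %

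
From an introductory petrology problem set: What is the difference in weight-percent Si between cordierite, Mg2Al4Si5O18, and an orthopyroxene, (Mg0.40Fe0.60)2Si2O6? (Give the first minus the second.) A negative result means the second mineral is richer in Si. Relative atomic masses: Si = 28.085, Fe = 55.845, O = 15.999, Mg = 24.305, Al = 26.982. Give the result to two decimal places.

Si in Mg2Al4Si5O18: molar mass 584.945 g/mol; 5×28.085 = 140.425 g → 24.01 wt%.
Si in (Mg0.40Fe0.60)2Si2O6: molar mass 238.622 g/mol; 2×28.085 = 56.170 g → 23.54 wt%.
Difference = 24.01 − 23.54 = 0.47 percentage points.

0.47 percentage points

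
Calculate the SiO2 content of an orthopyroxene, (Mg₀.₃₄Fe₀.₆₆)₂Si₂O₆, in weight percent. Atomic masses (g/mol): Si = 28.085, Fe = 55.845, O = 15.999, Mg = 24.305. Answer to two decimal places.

Formula mass = 242.407 g/mol.
2 Si → 2.0000 mol SiO2 per formula unit; M(SiO2) = 60.083, so SiO2 mass = 120.166 g.
120.166/242.407 × 100 = 49.57 wt%.

49.57 wt%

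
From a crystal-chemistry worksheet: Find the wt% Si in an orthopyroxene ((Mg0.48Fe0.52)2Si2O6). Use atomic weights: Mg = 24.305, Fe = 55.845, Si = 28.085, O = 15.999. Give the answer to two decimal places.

M((Mg0.48Fe0.52)2Si2O6) = 233.576 g/mol.
Si contributes 2 × 28.085 = 56.170 g per mole.
56.170/233.576 = 0.2405 → 24.05%.

24.05 mass %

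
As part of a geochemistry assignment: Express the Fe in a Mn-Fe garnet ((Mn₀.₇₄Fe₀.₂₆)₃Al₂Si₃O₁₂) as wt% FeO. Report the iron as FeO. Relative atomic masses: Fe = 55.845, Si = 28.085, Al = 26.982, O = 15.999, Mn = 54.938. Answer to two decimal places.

11.30 wt%

Formula mass = 495.728 g/mol.
0.78 Fe → 0.7800 mol FeO per formula unit; M(FeO) = 71.844, so FeO mass = 56.038 g.
56.038/495.728 × 100 = 11.30 wt%.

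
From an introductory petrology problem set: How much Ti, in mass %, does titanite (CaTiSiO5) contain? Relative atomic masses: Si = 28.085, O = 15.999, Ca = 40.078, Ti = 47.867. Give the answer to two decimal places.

Molar mass of CaTiSiO5: 1·40.078 + 1·47.867 + 1·28.085 + 5·15.999 = 196.025 g/mol.
Mass of Ti per formula unit: 1 × 47.867 = 47.867 g.
Weight fraction Ti = 47.867 / 196.025 = 0.2442.

24.42 mass %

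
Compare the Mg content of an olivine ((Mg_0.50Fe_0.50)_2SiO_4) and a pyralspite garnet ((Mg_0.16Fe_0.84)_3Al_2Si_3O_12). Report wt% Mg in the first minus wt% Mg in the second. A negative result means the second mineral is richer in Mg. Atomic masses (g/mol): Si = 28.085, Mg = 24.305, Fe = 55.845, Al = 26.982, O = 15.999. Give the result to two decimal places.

11.69 percentage points

Mg in (Mg_0.50Fe_0.50)_2SiO_4: molar mass 172.231 g/mol; 1×24.305 = 24.305 g → 14.11 wt%.
Mg in (Mg_0.16Fe_0.84)_3Al_2Si_3O_12: molar mass 482.603 g/mol; 0.48×24.305 = 11.666 g → 2.42 wt%.
Difference = 14.11 − 2.42 = 11.69 percentage points.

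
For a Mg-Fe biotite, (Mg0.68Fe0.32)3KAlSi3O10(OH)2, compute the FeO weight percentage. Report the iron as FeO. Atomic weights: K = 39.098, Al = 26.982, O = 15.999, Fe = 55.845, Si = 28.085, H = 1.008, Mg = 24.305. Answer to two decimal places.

15.41 wt%

M((Mg0.68Fe0.32)3KAlSi3O10(OH)2) = 447.532 g/mol; M(FeO) = 71.844 g/mol.
Moles FeO per formula unit = 0.96 Fe ÷ 1 = 0.9600.
FeO fraction = (0.9600 × 71.844) / 447.532 = 68.970/447.532 = 0.1541.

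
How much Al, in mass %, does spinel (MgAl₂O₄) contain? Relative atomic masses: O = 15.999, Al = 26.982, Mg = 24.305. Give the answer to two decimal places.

M(MgAl₂O₄) = 142.265 g/mol.
Al contributes 2 × 26.982 = 53.964 g per mole.
53.964/142.265 = 0.3793 → 37.93%.

37.93 mass %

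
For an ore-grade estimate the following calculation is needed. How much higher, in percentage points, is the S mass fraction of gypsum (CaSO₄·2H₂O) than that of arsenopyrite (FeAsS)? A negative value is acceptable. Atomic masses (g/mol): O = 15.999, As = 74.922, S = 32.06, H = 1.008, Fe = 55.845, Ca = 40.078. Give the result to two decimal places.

-1.07 percentage points

S in CaSO₄·2H₂O: molar mass 172.164 g/mol; 1×32.06 = 32.060 g → 18.62 wt%.
S in FeAsS: molar mass 162.827 g/mol; 1×32.06 = 32.060 g → 19.69 wt%.
Difference = 18.62 − 19.69 = -1.07 percentage points.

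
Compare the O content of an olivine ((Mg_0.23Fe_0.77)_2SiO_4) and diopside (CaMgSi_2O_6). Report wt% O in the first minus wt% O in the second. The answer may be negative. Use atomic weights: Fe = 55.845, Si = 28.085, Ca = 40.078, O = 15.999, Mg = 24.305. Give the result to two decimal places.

M((Mg_0.23Fe_0.77)_2SiO_4) = 189.263 g/mol, so wt% O = 63.996/189.263 × 100 = 33.81%.
M(CaMgSi_2O_6) = 216.547 g/mol, so wt% O = 95.994/216.547 × 100 = 44.33%.
33.81 − 44.33 = -10.52 pp.

-10.52 percentage points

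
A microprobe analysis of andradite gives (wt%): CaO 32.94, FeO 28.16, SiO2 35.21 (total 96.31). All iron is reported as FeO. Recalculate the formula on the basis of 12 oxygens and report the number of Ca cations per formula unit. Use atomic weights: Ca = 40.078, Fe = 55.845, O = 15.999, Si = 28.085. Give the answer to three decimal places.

3.276 Ca apfu

CaO: 32.94/56.077 = 0.58741 mol → 0.58741 mol Ca, 0.58741 mol O.
FeO: 28.16/71.844 = 0.39196 mol → 0.39196 mol Fe, 0.39196 mol O.
SiO2: 35.21/60.083 = 0.58602 mol → 0.58602 mol Si, 1.17204 mol O.
Total oxygen = 2.15141 mol. Normalization factor = 12/2.15141 = 5.57774.
Ca per 12 O = 0.58741 × 5.57774 = 3.276.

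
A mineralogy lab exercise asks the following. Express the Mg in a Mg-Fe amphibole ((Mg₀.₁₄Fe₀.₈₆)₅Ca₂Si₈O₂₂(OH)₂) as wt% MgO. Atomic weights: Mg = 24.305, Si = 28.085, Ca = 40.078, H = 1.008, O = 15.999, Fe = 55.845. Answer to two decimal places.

2.98 wt%

Formula mass = 947.975 g/mol.
0.70 Mg → 0.7000 mol MgO per formula unit; M(MgO) = 40.304, so MgO mass = 28.213 g.
28.213/947.975 × 100 = 2.98 wt%.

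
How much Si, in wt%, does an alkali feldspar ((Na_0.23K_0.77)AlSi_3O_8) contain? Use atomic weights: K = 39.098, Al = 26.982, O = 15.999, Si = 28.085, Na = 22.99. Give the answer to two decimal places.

30.68 wt%

Molar mass of (Na_0.23K_0.77)AlSi_3O_8: 0.23·22.99 + 0.77·39.098 + 1·26.982 + 3·28.085 + 8·15.999 = 274.622 g/mol.
Mass of Si per formula unit: 3 × 28.085 = 84.255 g.
Weight fraction Si = 84.255 / 274.622 = 0.3068.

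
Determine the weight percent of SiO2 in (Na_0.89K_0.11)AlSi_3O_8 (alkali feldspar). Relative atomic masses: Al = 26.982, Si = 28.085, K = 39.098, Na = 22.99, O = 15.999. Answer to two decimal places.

68.28 wt%

Formula mass = 263.991 g/mol.
3 Si → 3.0000 mol SiO2 per formula unit; M(SiO2) = 60.083, so SiO2 mass = 180.249 g.
180.249/263.991 × 100 = 68.28 wt%.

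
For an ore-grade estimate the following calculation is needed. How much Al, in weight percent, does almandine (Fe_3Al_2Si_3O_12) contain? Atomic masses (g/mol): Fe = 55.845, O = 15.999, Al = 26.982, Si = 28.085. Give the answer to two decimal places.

Formula mass = 3*55.845 + 2*26.982 + 3*28.085 + 12*15.999 = 497.742 g/mol, of which 53.964 g is Al.
So Al makes up 53.964/497.742 = 0.1084 of the mass, i.e. 10.84%.

10.84 weight percent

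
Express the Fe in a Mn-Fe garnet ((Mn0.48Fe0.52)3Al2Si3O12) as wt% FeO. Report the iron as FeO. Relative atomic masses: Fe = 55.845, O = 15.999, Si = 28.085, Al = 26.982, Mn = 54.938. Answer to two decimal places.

Formula mass = 496.436 g/mol.
1.56 Fe → 1.5600 mol FeO per formula unit; M(FeO) = 71.844, so FeO mass = 112.077 g.
112.077/496.436 × 100 = 22.58 wt%.

22.58 wt%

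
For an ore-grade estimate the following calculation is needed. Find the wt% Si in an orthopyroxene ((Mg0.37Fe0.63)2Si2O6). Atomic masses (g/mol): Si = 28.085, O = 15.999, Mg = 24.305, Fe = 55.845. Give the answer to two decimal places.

23.35 mass %

M((Mg0.37Fe0.63)2Si2O6) = 240.514 g/mol.
Si contributes 2 × 28.085 = 56.170 g per mole.
56.170/240.514 = 0.2335 → 23.35%.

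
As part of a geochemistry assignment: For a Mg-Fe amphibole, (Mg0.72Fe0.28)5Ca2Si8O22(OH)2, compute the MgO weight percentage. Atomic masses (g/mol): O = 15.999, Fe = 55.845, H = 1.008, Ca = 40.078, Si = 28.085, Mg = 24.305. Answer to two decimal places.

16.94 wt%

Molar mass of (Mg0.72Fe0.28)5Ca2Si8O22(OH)2 = 3.60*24.305 + 1.40*55.845 + 2*40.078 + 8*28.085 + 24*15.999 + 2*1.008 = 856.509 g/mol.
Each formula unit contains 3.60 Mg, equivalent to 3.60/1 = 3.6000 mol MgO.
M(MgO) = 1×24.305 + 1×15.999 = 40.304 g/mol.
Mass of MgO per formula unit = 3.6000 × 40.304 = 145.094 g.
MgO wt% = 145.094 / 856.509 × 100 = 16.94%.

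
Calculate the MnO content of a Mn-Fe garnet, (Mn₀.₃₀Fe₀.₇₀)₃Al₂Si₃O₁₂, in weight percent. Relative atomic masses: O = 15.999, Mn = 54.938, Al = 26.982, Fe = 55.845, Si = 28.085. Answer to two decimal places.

12.85 wt%

M((Mn₀.₃₀Fe₀.₇₀)₃Al₂Si₃O₁₂) = 496.926 g/mol; M(MnO) = 70.937 g/mol.
Moles MnO per formula unit = 0.90 Mn ÷ 1 = 0.9000.
MnO fraction = (0.9000 × 70.937) / 496.926 = 63.843/496.926 = 0.1285.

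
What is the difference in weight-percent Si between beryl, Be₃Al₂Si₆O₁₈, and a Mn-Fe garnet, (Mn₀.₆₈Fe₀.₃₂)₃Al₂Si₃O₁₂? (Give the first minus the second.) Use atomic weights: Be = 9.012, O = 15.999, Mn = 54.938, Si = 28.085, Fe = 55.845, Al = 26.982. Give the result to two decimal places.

First mineral: 168.510 g Si in 537.492 g formula = 31.35 wt% Si.
Second mineral: 84.255 g Si in 495.892 g formula = 16.99 wt% Si.
31.35% − 16.99% gives a difference of 14.36 percentage points.

14.36 percentage points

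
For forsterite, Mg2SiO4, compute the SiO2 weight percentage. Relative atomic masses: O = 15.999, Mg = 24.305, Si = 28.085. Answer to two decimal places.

M(Mg2SiO4) = 140.691 g/mol; M(SiO2) = 60.083 g/mol.
Moles SiO2 per formula unit = 1 Si ÷ 1 = 1.0000.
SiO2 fraction = (1.0000 × 60.083) / 140.691 = 60.083/140.691 = 0.4271.

42.71 wt%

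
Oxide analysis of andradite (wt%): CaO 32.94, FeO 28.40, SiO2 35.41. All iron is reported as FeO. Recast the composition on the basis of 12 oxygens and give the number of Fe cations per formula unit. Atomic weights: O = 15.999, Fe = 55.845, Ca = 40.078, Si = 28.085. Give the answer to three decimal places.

CaO (M=56.077): mol = 0.58741; Ca = 0.58741, O = 0.58741.
FeO (M=71.844): mol = 0.39530; Fe = 0.39530, O = 0.39530.
SiO2 (M=60.083): mol = 0.58935; Si = 0.58935, O = 1.17870.
ΣO = 2.16141; factor = 12/ΣO = 5.55193.
Fe apfu = 0.39530 × 5.55193 = 2.195.

2.195 Fe apfu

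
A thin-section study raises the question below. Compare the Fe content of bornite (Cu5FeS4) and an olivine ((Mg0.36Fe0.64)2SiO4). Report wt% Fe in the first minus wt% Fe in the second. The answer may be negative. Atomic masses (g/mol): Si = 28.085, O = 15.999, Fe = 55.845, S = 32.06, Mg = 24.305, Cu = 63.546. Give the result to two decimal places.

-28.35 percentage points

First mineral: 55.845 g Fe in 501.815 g formula = 11.13 wt% Fe.
Second mineral: 71.482 g Fe in 181.062 g formula = 39.48 wt% Fe.
11.13% − 39.48% gives a difference of -28.35 percentage points.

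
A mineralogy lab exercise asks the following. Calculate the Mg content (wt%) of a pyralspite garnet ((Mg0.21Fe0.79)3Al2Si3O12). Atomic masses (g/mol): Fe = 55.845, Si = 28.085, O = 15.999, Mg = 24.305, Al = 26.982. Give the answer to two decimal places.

Molar mass of (Mg0.21Fe0.79)3Al2Si3O12: 0.63×24.305 + 2.37×55.845 + 2×26.982 + 3×28.085 + 12×15.999 = 477.872 g/mol.
Mass of Mg per formula unit: 0.63 × 24.305 = 15.312 g.
Weight fraction Mg = 15.312 / 477.872 = 0.0320.

3.20 wt%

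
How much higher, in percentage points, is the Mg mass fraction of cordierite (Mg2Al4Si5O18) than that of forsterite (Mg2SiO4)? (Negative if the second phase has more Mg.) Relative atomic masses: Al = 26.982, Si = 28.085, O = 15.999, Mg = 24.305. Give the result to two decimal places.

M(Mg2Al4Si5O18) = 584.945 g/mol, so wt% Mg = 48.610/584.945 × 100 = 8.31%.
M(Mg2SiO4) = 140.691 g/mol, so wt% Mg = 48.610/140.691 × 100 = 34.55%.
8.31 − 34.55 = -26.24 pp.

-26.24 percentage points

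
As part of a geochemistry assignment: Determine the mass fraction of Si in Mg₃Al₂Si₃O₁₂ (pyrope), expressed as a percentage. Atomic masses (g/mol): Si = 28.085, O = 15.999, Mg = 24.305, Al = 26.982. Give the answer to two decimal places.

M(Mg₃Al₂Si₃O₁₂) = 403.122 g/mol.
Si contributes 3 × 28.085 = 84.255 g per mole.
84.255/403.122 = 0.2090 → 20.90%.

20.90 mass %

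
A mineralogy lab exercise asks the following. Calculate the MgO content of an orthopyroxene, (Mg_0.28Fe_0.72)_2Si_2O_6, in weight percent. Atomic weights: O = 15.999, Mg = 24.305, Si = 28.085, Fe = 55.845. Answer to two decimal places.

Formula mass = 246.192 g/mol.
0.56 Mg → 0.5600 mol MgO per formula unit; M(MgO) = 40.304, so MgO mass = 22.570 g.
22.570/246.192 × 100 = 9.17 wt%.

9.17 wt%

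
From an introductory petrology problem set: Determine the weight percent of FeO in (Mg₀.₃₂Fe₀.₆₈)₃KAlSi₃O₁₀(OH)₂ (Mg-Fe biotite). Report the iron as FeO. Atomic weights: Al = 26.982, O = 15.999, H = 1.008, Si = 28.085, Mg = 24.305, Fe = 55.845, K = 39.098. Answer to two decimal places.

Formula mass = 481.596 g/mol.
2.04 Fe → 2.0400 mol FeO per formula unit; M(FeO) = 71.844, so FeO mass = 146.562 g.
146.562/481.596 × 100 = 30.43 wt%.

30.43 wt%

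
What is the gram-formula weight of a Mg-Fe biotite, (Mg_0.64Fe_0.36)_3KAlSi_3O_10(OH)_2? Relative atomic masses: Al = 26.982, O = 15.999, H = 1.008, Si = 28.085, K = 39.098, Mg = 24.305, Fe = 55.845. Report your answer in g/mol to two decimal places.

M = 1.92*24.305 + 1.08*55.845 + 1*39.098 + 1*26.982 + 3*28.085 + 12*15.999 + 2*1.008

451.32 g/mol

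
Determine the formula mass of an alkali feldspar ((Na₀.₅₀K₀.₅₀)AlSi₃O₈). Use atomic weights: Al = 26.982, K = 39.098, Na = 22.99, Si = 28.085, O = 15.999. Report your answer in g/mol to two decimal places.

270.27 g/mol

Na: 0.50 × 22.99 = 11.4950
K: 0.50 × 39.098 = 19.5490
Al: 1 × 26.982 = 26.9820
Si: 3 × 28.085 = 84.2550
O: 8 × 15.999 = 127.9920
Summing the contributions gives the formula mass.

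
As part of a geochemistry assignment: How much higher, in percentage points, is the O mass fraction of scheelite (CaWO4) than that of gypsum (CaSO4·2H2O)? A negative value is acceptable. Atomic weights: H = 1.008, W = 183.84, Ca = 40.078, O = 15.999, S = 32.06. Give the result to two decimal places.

First mineral: 63.996 g O in 287.914 g formula = 22.23 wt% O.
Second mineral: 95.994 g O in 172.164 g formula = 55.76 wt% O.
22.23% − 55.76% gives a difference of -33.53 percentage points.

-33.53 percentage points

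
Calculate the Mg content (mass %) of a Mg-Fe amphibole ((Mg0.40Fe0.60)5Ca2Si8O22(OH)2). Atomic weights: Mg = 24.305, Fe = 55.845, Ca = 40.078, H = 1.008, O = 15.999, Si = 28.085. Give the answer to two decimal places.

M((Mg0.40Fe0.60)5Ca2Si8O22(OH)2) = 906.973 g/mol.
Mg contributes 2 × 24.305 = 48.610 g per mole.
48.610/906.973 = 0.0536 → 5.36%.

5.36 mass %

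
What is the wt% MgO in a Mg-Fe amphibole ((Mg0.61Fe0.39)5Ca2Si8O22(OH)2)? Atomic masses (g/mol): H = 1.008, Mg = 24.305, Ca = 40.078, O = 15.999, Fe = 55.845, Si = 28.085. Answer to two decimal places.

14.07 wt%

M((Mg0.61Fe0.39)5Ca2Si8O22(OH)2) = 873.856 g/mol; M(MgO) = 40.304 g/mol.
Moles MgO per formula unit = 3.05 Mg ÷ 1 = 3.0500.
MgO fraction = (3.0500 × 40.304) / 873.856 = 122.927/873.856 = 0.1407.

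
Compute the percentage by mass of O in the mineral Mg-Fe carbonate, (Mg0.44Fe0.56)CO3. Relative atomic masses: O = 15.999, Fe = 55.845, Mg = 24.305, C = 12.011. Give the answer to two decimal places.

Molar mass of (Mg0.44Fe0.56)CO3: 0.44·24.305 + 0.56·55.845 + 1·12.011 + 3·15.999 = 101.975 g/mol.
Mass of O per formula unit: 3 × 15.999 = 47.997 g.
Weight fraction O = 47.997 / 101.975 = 0.4707.

47.07 weight percent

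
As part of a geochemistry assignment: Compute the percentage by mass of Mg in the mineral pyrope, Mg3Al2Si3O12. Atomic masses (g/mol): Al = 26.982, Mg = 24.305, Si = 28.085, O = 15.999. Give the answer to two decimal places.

18.09 wt%

Molar mass of Mg3Al2Si3O12: 3×24.305 + 2×26.982 + 3×28.085 + 12×15.999 = 403.122 g/mol.
Mass of Mg per formula unit: 3 × 24.305 = 72.915 g.
Weight fraction Mg = 72.915 / 403.122 = 0.1809.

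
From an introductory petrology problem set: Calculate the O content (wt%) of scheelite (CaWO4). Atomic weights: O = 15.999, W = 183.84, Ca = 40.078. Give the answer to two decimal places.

Formula mass = 1*40.078 + 1*183.84 + 4*15.999 = 287.914 g/mol, of which 63.996 g is O.
So O makes up 63.996/287.914 = 0.2223 of the mass, i.e. 22.23%.

22.23 wt%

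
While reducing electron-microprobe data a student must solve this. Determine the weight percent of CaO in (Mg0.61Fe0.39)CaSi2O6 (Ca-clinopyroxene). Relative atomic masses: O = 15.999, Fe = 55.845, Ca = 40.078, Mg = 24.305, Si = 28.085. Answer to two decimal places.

M((Mg0.61Fe0.39)CaSi2O6) = 228.848 g/mol; M(CaO) = 56.077 g/mol.
Moles CaO per formula unit = 1 Ca ÷ 1 = 1.0000.
CaO fraction = (1.0000 × 56.077) / 228.848 = 56.077/228.848 = 0.2450.

24.50 wt%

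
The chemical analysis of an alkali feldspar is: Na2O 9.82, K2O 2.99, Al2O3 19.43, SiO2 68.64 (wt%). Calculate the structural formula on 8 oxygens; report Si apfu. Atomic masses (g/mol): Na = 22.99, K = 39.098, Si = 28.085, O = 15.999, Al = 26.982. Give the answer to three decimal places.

3.000 Si apfu

Na2O: 9.82/61.979 = 0.15844 mol → 0.31688 mol Na, 0.15844 mol O.
K2O: 2.99/94.195 = 0.03174 mol → 0.06348 mol K, 0.03174 mol O.
Al2O3: 19.43/101.961 = 0.19056 mol → 0.38112 mol Al, 0.57168 mol O.
SiO2: 68.64/60.083 = 1.14242 mol → 1.14242 mol Si, 2.28484 mol O.
Total oxygen = 3.04670 mol. Normalization factor = 8/3.04670 = 2.62579.
Si per 8 O = 1.14242 × 2.62579 = 3.000.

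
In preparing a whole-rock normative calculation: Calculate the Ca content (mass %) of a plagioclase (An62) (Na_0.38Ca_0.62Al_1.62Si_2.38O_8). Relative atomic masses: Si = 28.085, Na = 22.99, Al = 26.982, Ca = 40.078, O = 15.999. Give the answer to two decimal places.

Molar mass of Na_0.38Ca_0.62Al_1.62Si_2.38O_8: 0.38*22.99 + 0.62*40.078 + 1.62*26.982 + 2.38*28.085 + 8*15.999 = 272.130 g/mol.
Mass of Ca per formula unit: 0.62 × 40.078 = 24.848 g.
Weight fraction Ca = 24.848 / 272.130 = 0.0913.

9.13 mass %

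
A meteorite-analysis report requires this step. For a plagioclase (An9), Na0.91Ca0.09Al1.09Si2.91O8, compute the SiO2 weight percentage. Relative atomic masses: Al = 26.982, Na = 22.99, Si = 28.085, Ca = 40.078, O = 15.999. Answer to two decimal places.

66.31 wt%

Formula mass = 263.658 g/mol.
2.91 Si → 2.9100 mol SiO2 per formula unit; M(SiO2) = 60.083, so SiO2 mass = 174.842 g.
174.842/263.658 × 100 = 66.31 wt%.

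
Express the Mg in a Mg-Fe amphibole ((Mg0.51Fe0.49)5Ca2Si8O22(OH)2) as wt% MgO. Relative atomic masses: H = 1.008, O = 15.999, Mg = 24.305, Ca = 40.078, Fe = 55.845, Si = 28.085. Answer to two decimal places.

11.55 wt%

Molar mass of (Mg0.51Fe0.49)5Ca2Si8O22(OH)2 = 2.55×24.305 + 2.45×55.845 + 2×40.078 + 8×28.085 + 24×15.999 + 2×1.008 = 889.626 g/mol.
Each formula unit contains 2.55 Mg, equivalent to 2.55/1 = 2.5500 mol MgO.
M(MgO) = 1×24.305 + 1×15.999 = 40.304 g/mol.
Mass of MgO per formula unit = 2.5500 × 40.304 = 102.775 g.
MgO wt% = 102.775 / 889.626 × 100 = 11.55%.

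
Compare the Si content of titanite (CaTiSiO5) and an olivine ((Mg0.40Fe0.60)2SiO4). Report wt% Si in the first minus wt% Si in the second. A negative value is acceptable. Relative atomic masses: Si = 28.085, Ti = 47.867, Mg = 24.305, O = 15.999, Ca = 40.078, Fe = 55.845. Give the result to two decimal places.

-1.40 percentage points

Si in CaTiSiO5: molar mass 196.025 g/mol; 1×28.085 = 28.085 g → 14.33 wt%.
Si in (Mg0.40Fe0.60)2SiO4: molar mass 178.539 g/mol; 1×28.085 = 28.085 g → 15.73 wt%.
Difference = 14.33 − 15.73 = -1.40 percentage points.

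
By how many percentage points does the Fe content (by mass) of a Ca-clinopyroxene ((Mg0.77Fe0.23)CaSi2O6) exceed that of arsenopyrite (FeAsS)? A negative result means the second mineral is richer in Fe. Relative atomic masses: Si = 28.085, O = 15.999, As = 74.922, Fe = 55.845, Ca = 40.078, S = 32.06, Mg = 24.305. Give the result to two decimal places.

Fe in (Mg0.77Fe0.23)CaSi2O6: molar mass 223.801 g/mol; 0.23×55.845 = 12.844 g → 5.74 wt%.
Fe in FeAsS: molar mass 162.827 g/mol; 1×55.845 = 55.845 g → 34.30 wt%.
Difference = 5.74 − 34.30 = -28.56 percentage points.

-28.56 percentage points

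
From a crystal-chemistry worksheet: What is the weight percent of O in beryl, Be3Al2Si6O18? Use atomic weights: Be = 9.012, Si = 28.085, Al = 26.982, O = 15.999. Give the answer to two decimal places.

53.58 mass %

Molar mass of Be3Al2Si6O18: 3×9.012 + 2×26.982 + 6×28.085 + 18×15.999 = 537.492 g/mol.
Mass of O per formula unit: 18 × 15.999 = 287.982 g.
Weight fraction O = 287.982 / 537.492 = 0.5358.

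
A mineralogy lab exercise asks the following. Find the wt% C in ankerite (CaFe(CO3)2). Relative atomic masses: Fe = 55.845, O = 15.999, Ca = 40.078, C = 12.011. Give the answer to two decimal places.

Molar mass of CaFe(CO3)2: 1·40.078 + 1·55.845 + 2·12.011 + 6·15.999 = 215.939 g/mol.
Mass of C per formula unit: 2 × 12.011 = 24.022 g.
Weight fraction C = 24.022 / 215.939 = 0.1112.

11.12 wt%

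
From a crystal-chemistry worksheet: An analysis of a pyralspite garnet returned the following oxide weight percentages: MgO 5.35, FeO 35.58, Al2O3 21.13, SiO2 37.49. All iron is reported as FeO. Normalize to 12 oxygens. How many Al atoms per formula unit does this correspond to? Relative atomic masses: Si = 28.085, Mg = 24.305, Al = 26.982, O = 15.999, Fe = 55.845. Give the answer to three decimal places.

1.991 Al apfu

MgO: 5.35/40.304 = 0.13274 mol → 0.13274 mol Mg, 0.13274 mol O.
FeO: 35.58/71.844 = 0.49524 mol → 0.49524 mol Fe, 0.49524 mol O.
Al2O3: 21.13/101.961 = 0.20724 mol → 0.41448 mol Al, 0.62172 mol O.
SiO2: 37.49/60.083 = 0.62397 mol → 0.62397 mol Si, 1.24794 mol O.
Total oxygen = 2.49764 mol. Normalization factor = 12/2.49764 = 4.80454.
Al per 12 O = 0.41448 × 4.80454 = 1.991.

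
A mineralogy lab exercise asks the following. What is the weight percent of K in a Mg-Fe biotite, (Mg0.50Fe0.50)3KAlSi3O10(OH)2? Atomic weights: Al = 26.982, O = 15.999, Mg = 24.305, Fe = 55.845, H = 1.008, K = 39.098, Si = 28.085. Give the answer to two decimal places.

8.42 wt%

Molar mass of (Mg0.50Fe0.50)3KAlSi3O10(OH)2: 1.50×24.305 + 1.50×55.845 + 1×39.098 + 1×26.982 + 3×28.085 + 12×15.999 + 2×1.008 = 464.564 g/mol.
Mass of K per formula unit: 1 × 39.098 = 39.098 g.
Weight fraction K = 39.098 / 464.564 = 0.0842.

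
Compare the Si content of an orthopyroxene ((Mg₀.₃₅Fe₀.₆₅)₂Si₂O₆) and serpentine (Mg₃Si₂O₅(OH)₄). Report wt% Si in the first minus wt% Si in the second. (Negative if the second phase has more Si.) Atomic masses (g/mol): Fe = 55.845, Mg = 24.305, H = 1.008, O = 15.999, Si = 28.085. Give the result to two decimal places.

Si in (Mg₀.₃₅Fe₀.₆₅)₂Si₂O₆: molar mass 241.776 g/mol; 2×28.085 = 56.170 g → 23.23 wt%.
Si in Mg₃Si₂O₅(OH)₄: molar mass 277.108 g/mol; 2×28.085 = 56.170 g → 20.27 wt%.
Difference = 23.23 − 20.27 = 2.96 percentage points.

2.96 percentage points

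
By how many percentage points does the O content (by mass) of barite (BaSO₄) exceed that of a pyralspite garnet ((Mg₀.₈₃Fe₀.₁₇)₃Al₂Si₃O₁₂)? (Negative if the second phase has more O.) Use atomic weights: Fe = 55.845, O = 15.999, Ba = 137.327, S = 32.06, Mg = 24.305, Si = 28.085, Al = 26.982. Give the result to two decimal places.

M(BaSO₄) = 233.383 g/mol, so wt% O = 63.996/233.383 × 100 = 27.42%.
M((Mg₀.₈₃Fe₀.₁₇)₃Al₂Si₃O₁₂) = 419.207 g/mol, so wt% O = 191.988/419.207 × 100 = 45.80%.
27.42 − 45.80 = -18.38 pp.

-18.38 percentage points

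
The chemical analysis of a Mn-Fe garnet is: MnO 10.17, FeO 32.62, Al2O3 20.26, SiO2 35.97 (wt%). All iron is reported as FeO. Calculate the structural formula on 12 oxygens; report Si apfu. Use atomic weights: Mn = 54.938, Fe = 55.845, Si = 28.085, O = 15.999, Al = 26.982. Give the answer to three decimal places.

10.17 wt% MnO ÷ 70.937 g/mol = 0.14337 mol, giving 0.14337 Mn and 0.14337 O.
32.62 wt% FeO ÷ 71.844 g/mol = 0.45404 mol, giving 0.45404 Fe and 0.45404 O.
20.26 wt% Al2O3 ÷ 101.961 g/mol = 0.19870 mol, giving 0.39740 Al and 0.59610 O.
35.97 wt% SiO2 ÷ 60.083 g/mol = 0.59867 mol, giving 0.59867 Si and 1.19734 O.
Oxygen sums to 2.39085; scaling by 12/2.39085 = 5.01914 puts the formula on 12 O.
Si: 0.59867 × 5.01914 = 3.005 atoms per formula unit.

3.005 Si apfu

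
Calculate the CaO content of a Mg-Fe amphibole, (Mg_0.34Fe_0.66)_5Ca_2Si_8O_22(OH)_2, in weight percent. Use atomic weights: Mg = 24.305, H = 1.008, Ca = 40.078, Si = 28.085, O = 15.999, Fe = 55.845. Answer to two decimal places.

Molar mass of (Mg_0.34Fe_0.66)_5Ca_2Si_8O_22(OH)_2 = 1.70*24.305 + 3.30*55.845 + 2*40.078 + 8*28.085 + 24*15.999 + 2*1.008 = 916.435 g/mol.
Each formula unit contains 2 Ca, equivalent to 2/1 = 2.0000 mol CaO.
M(CaO) = 1×40.078 + 1×15.999 = 56.077 g/mol.
Mass of CaO per formula unit = 2.0000 × 56.077 = 112.154 g.
CaO wt% = 112.154 / 916.435 × 100 = 12.24%.

12.24 wt%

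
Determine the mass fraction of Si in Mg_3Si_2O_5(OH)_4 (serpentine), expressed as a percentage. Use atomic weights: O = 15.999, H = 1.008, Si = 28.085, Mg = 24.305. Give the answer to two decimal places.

20.27 weight percent

Formula mass = 3·24.305 + 2·28.085 + 9·15.999 + 4·1.008 = 277.108 g/mol, of which 56.170 g is Si.
So Si makes up 56.170/277.108 = 0.2027 of the mass, i.e. 20.27%.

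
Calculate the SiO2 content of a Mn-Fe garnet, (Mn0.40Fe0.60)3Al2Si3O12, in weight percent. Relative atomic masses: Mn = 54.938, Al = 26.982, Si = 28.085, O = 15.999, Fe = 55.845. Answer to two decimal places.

36.29 wt%

Molar mass of (Mn0.40Fe0.60)3Al2Si3O12 = 1.20*54.938 + 1.80*55.845 + 2*26.982 + 3*28.085 + 12*15.999 = 496.654 g/mol.
Each formula unit contains 3 Si, equivalent to 3/1 = 3.0000 mol SiO2.
M(SiO2) = 1×28.085 + 2×15.999 = 60.083 g/mol.
Mass of SiO2 per formula unit = 3.0000 × 60.083 = 180.249 g.
SiO2 wt% = 180.249 / 496.654 × 100 = 36.29%.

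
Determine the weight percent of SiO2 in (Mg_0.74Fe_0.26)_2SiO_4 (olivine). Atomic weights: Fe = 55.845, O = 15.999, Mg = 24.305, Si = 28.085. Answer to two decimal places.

38.25 wt%

Formula mass = 157.092 g/mol.
1 Si → 1.0000 mol SiO2 per formula unit; M(SiO2) = 60.083, so SiO2 mass = 60.083 g.
60.083/157.092 × 100 = 38.25 wt%.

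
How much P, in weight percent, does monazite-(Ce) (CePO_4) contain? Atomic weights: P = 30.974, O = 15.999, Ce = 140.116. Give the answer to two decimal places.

13.18 weight percent

Molar mass of CePO_4: 1×140.116 + 1×30.974 + 4×15.999 = 235.086 g/mol.
Mass of P per formula unit: 1 × 30.974 = 30.974 g.
Weight fraction P = 30.974 / 235.086 = 0.1318.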